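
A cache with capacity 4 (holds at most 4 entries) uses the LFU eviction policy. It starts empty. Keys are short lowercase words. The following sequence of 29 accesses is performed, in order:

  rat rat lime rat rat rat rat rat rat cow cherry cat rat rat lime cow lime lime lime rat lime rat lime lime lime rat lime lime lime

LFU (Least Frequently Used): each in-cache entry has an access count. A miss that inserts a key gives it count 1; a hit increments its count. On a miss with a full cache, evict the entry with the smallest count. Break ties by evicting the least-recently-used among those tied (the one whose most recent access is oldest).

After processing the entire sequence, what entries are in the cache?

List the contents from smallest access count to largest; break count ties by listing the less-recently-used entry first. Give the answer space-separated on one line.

Answer: cat cow lime rat

Derivation:
LFU simulation (capacity=4):
  1. access rat: MISS. Cache: [rat(c=1)]
  2. access rat: HIT, count now 2. Cache: [rat(c=2)]
  3. access lime: MISS. Cache: [lime(c=1) rat(c=2)]
  4. access rat: HIT, count now 3. Cache: [lime(c=1) rat(c=3)]
  5. access rat: HIT, count now 4. Cache: [lime(c=1) rat(c=4)]
  6. access rat: HIT, count now 5. Cache: [lime(c=1) rat(c=5)]
  7. access rat: HIT, count now 6. Cache: [lime(c=1) rat(c=6)]
  8. access rat: HIT, count now 7. Cache: [lime(c=1) rat(c=7)]
  9. access rat: HIT, count now 8. Cache: [lime(c=1) rat(c=8)]
  10. access cow: MISS. Cache: [lime(c=1) cow(c=1) rat(c=8)]
  11. access cherry: MISS. Cache: [lime(c=1) cow(c=1) cherry(c=1) rat(c=8)]
  12. access cat: MISS, evict lime(c=1). Cache: [cow(c=1) cherry(c=1) cat(c=1) rat(c=8)]
  13. access rat: HIT, count now 9. Cache: [cow(c=1) cherry(c=1) cat(c=1) rat(c=9)]
  14. access rat: HIT, count now 10. Cache: [cow(c=1) cherry(c=1) cat(c=1) rat(c=10)]
  15. access lime: MISS, evict cow(c=1). Cache: [cherry(c=1) cat(c=1) lime(c=1) rat(c=10)]
  16. access cow: MISS, evict cherry(c=1). Cache: [cat(c=1) lime(c=1) cow(c=1) rat(c=10)]
  17. access lime: HIT, count now 2. Cache: [cat(c=1) cow(c=1) lime(c=2) rat(c=10)]
  18. access lime: HIT, count now 3. Cache: [cat(c=1) cow(c=1) lime(c=3) rat(c=10)]
  19. access lime: HIT, count now 4. Cache: [cat(c=1) cow(c=1) lime(c=4) rat(c=10)]
  20. access rat: HIT, count now 11. Cache: [cat(c=1) cow(c=1) lime(c=4) rat(c=11)]
  21. access lime: HIT, count now 5. Cache: [cat(c=1) cow(c=1) lime(c=5) rat(c=11)]
  22. access rat: HIT, count now 12. Cache: [cat(c=1) cow(c=1) lime(c=5) rat(c=12)]
  23. access lime: HIT, count now 6. Cache: [cat(c=1) cow(c=1) lime(c=6) rat(c=12)]
  24. access lime: HIT, count now 7. Cache: [cat(c=1) cow(c=1) lime(c=7) rat(c=12)]
  25. access lime: HIT, count now 8. Cache: [cat(c=1) cow(c=1) lime(c=8) rat(c=12)]
  26. access rat: HIT, count now 13. Cache: [cat(c=1) cow(c=1) lime(c=8) rat(c=13)]
  27. access lime: HIT, count now 9. Cache: [cat(c=1) cow(c=1) lime(c=9) rat(c=13)]
  28. access lime: HIT, count now 10. Cache: [cat(c=1) cow(c=1) lime(c=10) rat(c=13)]
  29. access lime: HIT, count now 11. Cache: [cat(c=1) cow(c=1) lime(c=11) rat(c=13)]
Total: 22 hits, 7 misses, 3 evictions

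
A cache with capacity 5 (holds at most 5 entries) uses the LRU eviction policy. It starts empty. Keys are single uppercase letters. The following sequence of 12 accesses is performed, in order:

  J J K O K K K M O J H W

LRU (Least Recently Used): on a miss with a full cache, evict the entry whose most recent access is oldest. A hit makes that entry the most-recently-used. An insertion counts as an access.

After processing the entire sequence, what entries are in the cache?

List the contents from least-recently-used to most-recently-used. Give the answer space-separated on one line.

Answer: M O J H W

Derivation:
LRU simulation (capacity=5):
  1. access J: MISS. Cache (LRU->MRU): [J]
  2. access J: HIT. Cache (LRU->MRU): [J]
  3. access K: MISS. Cache (LRU->MRU): [J K]
  4. access O: MISS. Cache (LRU->MRU): [J K O]
  5. access K: HIT. Cache (LRU->MRU): [J O K]
  6. access K: HIT. Cache (LRU->MRU): [J O K]
  7. access K: HIT. Cache (LRU->MRU): [J O K]
  8. access M: MISS. Cache (LRU->MRU): [J O K M]
  9. access O: HIT. Cache (LRU->MRU): [J K M O]
  10. access J: HIT. Cache (LRU->MRU): [K M O J]
  11. access H: MISS. Cache (LRU->MRU): [K M O J H]
  12. access W: MISS, evict K. Cache (LRU->MRU): [M O J H W]
Total: 6 hits, 6 misses, 1 evictions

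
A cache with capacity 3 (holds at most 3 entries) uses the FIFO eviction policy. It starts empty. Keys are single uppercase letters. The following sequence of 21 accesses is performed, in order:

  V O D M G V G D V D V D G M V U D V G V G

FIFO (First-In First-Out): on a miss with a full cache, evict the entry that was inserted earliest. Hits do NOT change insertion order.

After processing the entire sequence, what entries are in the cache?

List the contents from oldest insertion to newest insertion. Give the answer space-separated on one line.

Answer: U V G

Derivation:
FIFO simulation (capacity=3):
  1. access V: MISS. Cache (old->new): [V]
  2. access O: MISS. Cache (old->new): [V O]
  3. access D: MISS. Cache (old->new): [V O D]
  4. access M: MISS, evict V. Cache (old->new): [O D M]
  5. access G: MISS, evict O. Cache (old->new): [D M G]
  6. access V: MISS, evict D. Cache (old->new): [M G V]
  7. access G: HIT. Cache (old->new): [M G V]
  8. access D: MISS, evict M. Cache (old->new): [G V D]
  9. access V: HIT. Cache (old->new): [G V D]
  10. access D: HIT. Cache (old->new): [G V D]
  11. access V: HIT. Cache (old->new): [G V D]
  12. access D: HIT. Cache (old->new): [G V D]
  13. access G: HIT. Cache (old->new): [G V D]
  14. access M: MISS, evict G. Cache (old->new): [V D M]
  15. access V: HIT. Cache (old->new): [V D M]
  16. access U: MISS, evict V. Cache (old->new): [D M U]
  17. access D: HIT. Cache (old->new): [D M U]
  18. access V: MISS, evict D. Cache (old->new): [M U V]
  19. access G: MISS, evict M. Cache (old->new): [U V G]
  20. access V: HIT. Cache (old->new): [U V G]
  21. access G: HIT. Cache (old->new): [U V G]
Total: 10 hits, 11 misses, 8 evictions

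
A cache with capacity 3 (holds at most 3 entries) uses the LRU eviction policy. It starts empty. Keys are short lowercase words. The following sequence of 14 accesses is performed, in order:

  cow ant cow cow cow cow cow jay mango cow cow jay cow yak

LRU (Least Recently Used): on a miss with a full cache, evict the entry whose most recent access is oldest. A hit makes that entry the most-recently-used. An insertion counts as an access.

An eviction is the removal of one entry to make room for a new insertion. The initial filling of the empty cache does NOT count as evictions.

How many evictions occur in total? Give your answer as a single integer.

Answer: 2

Derivation:
LRU simulation (capacity=3):
  1. access cow: MISS. Cache (LRU->MRU): [cow]
  2. access ant: MISS. Cache (LRU->MRU): [cow ant]
  3. access cow: HIT. Cache (LRU->MRU): [ant cow]
  4. access cow: HIT. Cache (LRU->MRU): [ant cow]
  5. access cow: HIT. Cache (LRU->MRU): [ant cow]
  6. access cow: HIT. Cache (LRU->MRU): [ant cow]
  7. access cow: HIT. Cache (LRU->MRU): [ant cow]
  8. access jay: MISS. Cache (LRU->MRU): [ant cow jay]
  9. access mango: MISS, evict ant. Cache (LRU->MRU): [cow jay mango]
  10. access cow: HIT. Cache (LRU->MRU): [jay mango cow]
  11. access cow: HIT. Cache (LRU->MRU): [jay mango cow]
  12. access jay: HIT. Cache (LRU->MRU): [mango cow jay]
  13. access cow: HIT. Cache (LRU->MRU): [mango jay cow]
  14. access yak: MISS, evict mango. Cache (LRU->MRU): [jay cow yak]
Total: 9 hits, 5 misses, 2 evictions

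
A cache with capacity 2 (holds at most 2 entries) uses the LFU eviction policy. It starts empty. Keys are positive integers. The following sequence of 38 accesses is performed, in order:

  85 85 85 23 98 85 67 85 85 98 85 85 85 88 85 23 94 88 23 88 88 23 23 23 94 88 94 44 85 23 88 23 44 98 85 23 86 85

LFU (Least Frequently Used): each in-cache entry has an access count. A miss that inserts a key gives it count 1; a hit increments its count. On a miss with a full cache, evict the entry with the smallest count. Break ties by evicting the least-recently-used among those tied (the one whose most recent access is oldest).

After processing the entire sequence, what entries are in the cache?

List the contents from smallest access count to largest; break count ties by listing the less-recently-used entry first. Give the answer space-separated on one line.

LFU simulation (capacity=2):
  1. access 85: MISS. Cache: [85(c=1)]
  2. access 85: HIT, count now 2. Cache: [85(c=2)]
  3. access 85: HIT, count now 3. Cache: [85(c=3)]
  4. access 23: MISS. Cache: [23(c=1) 85(c=3)]
  5. access 98: MISS, evict 23(c=1). Cache: [98(c=1) 85(c=3)]
  6. access 85: HIT, count now 4. Cache: [98(c=1) 85(c=4)]
  7. access 67: MISS, evict 98(c=1). Cache: [67(c=1) 85(c=4)]
  8. access 85: HIT, count now 5. Cache: [67(c=1) 85(c=5)]
  9. access 85: HIT, count now 6. Cache: [67(c=1) 85(c=6)]
  10. access 98: MISS, evict 67(c=1). Cache: [98(c=1) 85(c=6)]
  11. access 85: HIT, count now 7. Cache: [98(c=1) 85(c=7)]
  12. access 85: HIT, count now 8. Cache: [98(c=1) 85(c=8)]
  13. access 85: HIT, count now 9. Cache: [98(c=1) 85(c=9)]
  14. access 88: MISS, evict 98(c=1). Cache: [88(c=1) 85(c=9)]
  15. access 85: HIT, count now 10. Cache: [88(c=1) 85(c=10)]
  16. access 23: MISS, evict 88(c=1). Cache: [23(c=1) 85(c=10)]
  17. access 94: MISS, evict 23(c=1). Cache: [94(c=1) 85(c=10)]
  18. access 88: MISS, evict 94(c=1). Cache: [88(c=1) 85(c=10)]
  19. access 23: MISS, evict 88(c=1). Cache: [23(c=1) 85(c=10)]
  20. access 88: MISS, evict 23(c=1). Cache: [88(c=1) 85(c=10)]
  21. access 88: HIT, count now 2. Cache: [88(c=2) 85(c=10)]
  22. access 23: MISS, evict 88(c=2). Cache: [23(c=1) 85(c=10)]
  23. access 23: HIT, count now 2. Cache: [23(c=2) 85(c=10)]
  24. access 23: HIT, count now 3. Cache: [23(c=3) 85(c=10)]
  25. access 94: MISS, evict 23(c=3). Cache: [94(c=1) 85(c=10)]
  26. access 88: MISS, evict 94(c=1). Cache: [88(c=1) 85(c=10)]
  27. access 94: MISS, evict 88(c=1). Cache: [94(c=1) 85(c=10)]
  28. access 44: MISS, evict 94(c=1). Cache: [44(c=1) 85(c=10)]
  29. access 85: HIT, count now 11. Cache: [44(c=1) 85(c=11)]
  30. access 23: MISS, evict 44(c=1). Cache: [23(c=1) 85(c=11)]
  31. access 88: MISS, evict 23(c=1). Cache: [88(c=1) 85(c=11)]
  32. access 23: MISS, evict 88(c=1). Cache: [23(c=1) 85(c=11)]
  33. access 44: MISS, evict 23(c=1). Cache: [44(c=1) 85(c=11)]
  34. access 98: MISS, evict 44(c=1). Cache: [98(c=1) 85(c=11)]
  35. access 85: HIT, count now 12. Cache: [98(c=1) 85(c=12)]
  36. access 23: MISS, evict 98(c=1). Cache: [23(c=1) 85(c=12)]
  37. access 86: MISS, evict 23(c=1). Cache: [86(c=1) 85(c=12)]
  38. access 85: HIT, count now 13. Cache: [86(c=1) 85(c=13)]
Total: 15 hits, 23 misses, 21 evictions

Answer: 86 85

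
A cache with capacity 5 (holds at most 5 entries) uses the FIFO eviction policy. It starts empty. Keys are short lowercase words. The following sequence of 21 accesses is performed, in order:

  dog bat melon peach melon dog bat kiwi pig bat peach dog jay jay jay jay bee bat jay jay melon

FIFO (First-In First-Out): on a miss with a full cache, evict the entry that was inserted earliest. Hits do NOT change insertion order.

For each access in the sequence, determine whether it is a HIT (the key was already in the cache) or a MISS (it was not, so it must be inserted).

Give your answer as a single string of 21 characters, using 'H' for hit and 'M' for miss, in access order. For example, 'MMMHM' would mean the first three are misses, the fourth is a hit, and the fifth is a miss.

FIFO simulation (capacity=5):
  1. access dog: MISS. Cache (old->new): [dog]
  2. access bat: MISS. Cache (old->new): [dog bat]
  3. access melon: MISS. Cache (old->new): [dog bat melon]
  4. access peach: MISS. Cache (old->new): [dog bat melon peach]
  5. access melon: HIT. Cache (old->new): [dog bat melon peach]
  6. access dog: HIT. Cache (old->new): [dog bat melon peach]
  7. access bat: HIT. Cache (old->new): [dog bat melon peach]
  8. access kiwi: MISS. Cache (old->new): [dog bat melon peach kiwi]
  9. access pig: MISS, evict dog. Cache (old->new): [bat melon peach kiwi pig]
  10. access bat: HIT. Cache (old->new): [bat melon peach kiwi pig]
  11. access peach: HIT. Cache (old->new): [bat melon peach kiwi pig]
  12. access dog: MISS, evict bat. Cache (old->new): [melon peach kiwi pig dog]
  13. access jay: MISS, evict melon. Cache (old->new): [peach kiwi pig dog jay]
  14. access jay: HIT. Cache (old->new): [peach kiwi pig dog jay]
  15. access jay: HIT. Cache (old->new): [peach kiwi pig dog jay]
  16. access jay: HIT. Cache (old->new): [peach kiwi pig dog jay]
  17. access bee: MISS, evict peach. Cache (old->new): [kiwi pig dog jay bee]
  18. access bat: MISS, evict kiwi. Cache (old->new): [pig dog jay bee bat]
  19. access jay: HIT. Cache (old->new): [pig dog jay bee bat]
  20. access jay: HIT. Cache (old->new): [pig dog jay bee bat]
  21. access melon: MISS, evict pig. Cache (old->new): [dog jay bee bat melon]
Total: 10 hits, 11 misses, 6 evictions

Answer: MMMMHHHMMHHMMHHHMMHHM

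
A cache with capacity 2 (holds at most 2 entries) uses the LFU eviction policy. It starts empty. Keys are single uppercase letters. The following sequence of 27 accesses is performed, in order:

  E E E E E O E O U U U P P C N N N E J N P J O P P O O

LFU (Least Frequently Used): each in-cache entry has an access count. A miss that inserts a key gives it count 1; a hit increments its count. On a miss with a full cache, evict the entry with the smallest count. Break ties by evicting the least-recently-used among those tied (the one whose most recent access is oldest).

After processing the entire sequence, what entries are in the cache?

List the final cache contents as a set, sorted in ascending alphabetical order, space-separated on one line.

Answer: E O

Derivation:
LFU simulation (capacity=2):
  1. access E: MISS. Cache: [E(c=1)]
  2. access E: HIT, count now 2. Cache: [E(c=2)]
  3. access E: HIT, count now 3. Cache: [E(c=3)]
  4. access E: HIT, count now 4. Cache: [E(c=4)]
  5. access E: HIT, count now 5. Cache: [E(c=5)]
  6. access O: MISS. Cache: [O(c=1) E(c=5)]
  7. access E: HIT, count now 6. Cache: [O(c=1) E(c=6)]
  8. access O: HIT, count now 2. Cache: [O(c=2) E(c=6)]
  9. access U: MISS, evict O(c=2). Cache: [U(c=1) E(c=6)]
  10. access U: HIT, count now 2. Cache: [U(c=2) E(c=6)]
  11. access U: HIT, count now 3. Cache: [U(c=3) E(c=6)]
  12. access P: MISS, evict U(c=3). Cache: [P(c=1) E(c=6)]
  13. access P: HIT, count now 2. Cache: [P(c=2) E(c=6)]
  14. access C: MISS, evict P(c=2). Cache: [C(c=1) E(c=6)]
  15. access N: MISS, evict C(c=1). Cache: [N(c=1) E(c=6)]
  16. access N: HIT, count now 2. Cache: [N(c=2) E(c=6)]
  17. access N: HIT, count now 3. Cache: [N(c=3) E(c=6)]
  18. access E: HIT, count now 7. Cache: [N(c=3) E(c=7)]
  19. access J: MISS, evict N(c=3). Cache: [J(c=1) E(c=7)]
  20. access N: MISS, evict J(c=1). Cache: [N(c=1) E(c=7)]
  21. access P: MISS, evict N(c=1). Cache: [P(c=1) E(c=7)]
  22. access J: MISS, evict P(c=1). Cache: [J(c=1) E(c=7)]
  23. access O: MISS, evict J(c=1). Cache: [O(c=1) E(c=7)]
  24. access P: MISS, evict O(c=1). Cache: [P(c=1) E(c=7)]
  25. access P: HIT, count now 2. Cache: [P(c=2) E(c=7)]
  26. access O: MISS, evict P(c=2). Cache: [O(c=1) E(c=7)]
  27. access O: HIT, count now 2. Cache: [O(c=2) E(c=7)]
Total: 14 hits, 13 misses, 11 evictions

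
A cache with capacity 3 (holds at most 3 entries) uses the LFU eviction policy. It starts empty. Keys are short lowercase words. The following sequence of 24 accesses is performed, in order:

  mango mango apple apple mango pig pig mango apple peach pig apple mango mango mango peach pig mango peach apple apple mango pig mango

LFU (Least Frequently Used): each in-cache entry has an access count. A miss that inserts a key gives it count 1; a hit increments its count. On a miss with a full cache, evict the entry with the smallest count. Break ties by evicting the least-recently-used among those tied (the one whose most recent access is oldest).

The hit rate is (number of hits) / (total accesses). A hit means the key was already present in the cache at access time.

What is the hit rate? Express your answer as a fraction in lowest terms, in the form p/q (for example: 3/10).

LFU simulation (capacity=3):
  1. access mango: MISS. Cache: [mango(c=1)]
  2. access mango: HIT, count now 2. Cache: [mango(c=2)]
  3. access apple: MISS. Cache: [apple(c=1) mango(c=2)]
  4. access apple: HIT, count now 2. Cache: [mango(c=2) apple(c=2)]
  5. access mango: HIT, count now 3. Cache: [apple(c=2) mango(c=3)]
  6. access pig: MISS. Cache: [pig(c=1) apple(c=2) mango(c=3)]
  7. access pig: HIT, count now 2. Cache: [apple(c=2) pig(c=2) mango(c=3)]
  8. access mango: HIT, count now 4. Cache: [apple(c=2) pig(c=2) mango(c=4)]
  9. access apple: HIT, count now 3. Cache: [pig(c=2) apple(c=3) mango(c=4)]
  10. access peach: MISS, evict pig(c=2). Cache: [peach(c=1) apple(c=3) mango(c=4)]
  11. access pig: MISS, evict peach(c=1). Cache: [pig(c=1) apple(c=3) mango(c=4)]
  12. access apple: HIT, count now 4. Cache: [pig(c=1) mango(c=4) apple(c=4)]
  13. access mango: HIT, count now 5. Cache: [pig(c=1) apple(c=4) mango(c=5)]
  14. access mango: HIT, count now 6. Cache: [pig(c=1) apple(c=4) mango(c=6)]
  15. access mango: HIT, count now 7. Cache: [pig(c=1) apple(c=4) mango(c=7)]
  16. access peach: MISS, evict pig(c=1). Cache: [peach(c=1) apple(c=4) mango(c=7)]
  17. access pig: MISS, evict peach(c=1). Cache: [pig(c=1) apple(c=4) mango(c=7)]
  18. access mango: HIT, count now 8. Cache: [pig(c=1) apple(c=4) mango(c=8)]
  19. access peach: MISS, evict pig(c=1). Cache: [peach(c=1) apple(c=4) mango(c=8)]
  20. access apple: HIT, count now 5. Cache: [peach(c=1) apple(c=5) mango(c=8)]
  21. access apple: HIT, count now 6. Cache: [peach(c=1) apple(c=6) mango(c=8)]
  22. access mango: HIT, count now 9. Cache: [peach(c=1) apple(c=6) mango(c=9)]
  23. access pig: MISS, evict peach(c=1). Cache: [pig(c=1) apple(c=6) mango(c=9)]
  24. access mango: HIT, count now 10. Cache: [pig(c=1) apple(c=6) mango(c=10)]
Total: 15 hits, 9 misses, 6 evictions

Hit rate = 15/24 = 5/8

Answer: 5/8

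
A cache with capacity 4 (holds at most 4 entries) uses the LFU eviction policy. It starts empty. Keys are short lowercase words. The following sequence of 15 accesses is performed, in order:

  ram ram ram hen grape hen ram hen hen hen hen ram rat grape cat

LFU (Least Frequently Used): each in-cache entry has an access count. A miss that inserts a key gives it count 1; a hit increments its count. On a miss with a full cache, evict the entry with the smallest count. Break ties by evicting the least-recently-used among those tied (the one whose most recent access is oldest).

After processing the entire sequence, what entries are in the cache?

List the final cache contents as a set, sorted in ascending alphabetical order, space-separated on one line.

Answer: cat grape hen ram

Derivation:
LFU simulation (capacity=4):
  1. access ram: MISS. Cache: [ram(c=1)]
  2. access ram: HIT, count now 2. Cache: [ram(c=2)]
  3. access ram: HIT, count now 3. Cache: [ram(c=3)]
  4. access hen: MISS. Cache: [hen(c=1) ram(c=3)]
  5. access grape: MISS. Cache: [hen(c=1) grape(c=1) ram(c=3)]
  6. access hen: HIT, count now 2. Cache: [grape(c=1) hen(c=2) ram(c=3)]
  7. access ram: HIT, count now 4. Cache: [grape(c=1) hen(c=2) ram(c=4)]
  8. access hen: HIT, count now 3. Cache: [grape(c=1) hen(c=3) ram(c=4)]
  9. access hen: HIT, count now 4. Cache: [grape(c=1) ram(c=4) hen(c=4)]
  10. access hen: HIT, count now 5. Cache: [grape(c=1) ram(c=4) hen(c=5)]
  11. access hen: HIT, count now 6. Cache: [grape(c=1) ram(c=4) hen(c=6)]
  12. access ram: HIT, count now 5. Cache: [grape(c=1) ram(c=5) hen(c=6)]
  13. access rat: MISS. Cache: [grape(c=1) rat(c=1) ram(c=5) hen(c=6)]
  14. access grape: HIT, count now 2. Cache: [rat(c=1) grape(c=2) ram(c=5) hen(c=6)]
  15. access cat: MISS, evict rat(c=1). Cache: [cat(c=1) grape(c=2) ram(c=5) hen(c=6)]
Total: 10 hits, 5 misses, 1 evictions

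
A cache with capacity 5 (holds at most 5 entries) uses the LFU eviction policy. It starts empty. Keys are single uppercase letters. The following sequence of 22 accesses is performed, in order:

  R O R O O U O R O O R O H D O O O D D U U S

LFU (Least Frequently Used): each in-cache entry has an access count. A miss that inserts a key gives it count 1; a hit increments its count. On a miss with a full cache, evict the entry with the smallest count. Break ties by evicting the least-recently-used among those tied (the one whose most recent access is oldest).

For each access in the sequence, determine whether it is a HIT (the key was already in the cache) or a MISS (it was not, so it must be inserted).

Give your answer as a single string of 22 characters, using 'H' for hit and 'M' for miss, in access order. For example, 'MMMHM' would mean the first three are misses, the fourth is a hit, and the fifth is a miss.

LFU simulation (capacity=5):
  1. access R: MISS. Cache: [R(c=1)]
  2. access O: MISS. Cache: [R(c=1) O(c=1)]
  3. access R: HIT, count now 2. Cache: [O(c=1) R(c=2)]
  4. access O: HIT, count now 2. Cache: [R(c=2) O(c=2)]
  5. access O: HIT, count now 3. Cache: [R(c=2) O(c=3)]
  6. access U: MISS. Cache: [U(c=1) R(c=2) O(c=3)]
  7. access O: HIT, count now 4. Cache: [U(c=1) R(c=2) O(c=4)]
  8. access R: HIT, count now 3. Cache: [U(c=1) R(c=3) O(c=4)]
  9. access O: HIT, count now 5. Cache: [U(c=1) R(c=3) O(c=5)]
  10. access O: HIT, count now 6. Cache: [U(c=1) R(c=3) O(c=6)]
  11. access R: HIT, count now 4. Cache: [U(c=1) R(c=4) O(c=6)]
  12. access O: HIT, count now 7. Cache: [U(c=1) R(c=4) O(c=7)]
  13. access H: MISS. Cache: [U(c=1) H(c=1) R(c=4) O(c=7)]
  14. access D: MISS. Cache: [U(c=1) H(c=1) D(c=1) R(c=4) O(c=7)]
  15. access O: HIT, count now 8. Cache: [U(c=1) H(c=1) D(c=1) R(c=4) O(c=8)]
  16. access O: HIT, count now 9. Cache: [U(c=1) H(c=1) D(c=1) R(c=4) O(c=9)]
  17. access O: HIT, count now 10. Cache: [U(c=1) H(c=1) D(c=1) R(c=4) O(c=10)]
  18. access D: HIT, count now 2. Cache: [U(c=1) H(c=1) D(c=2) R(c=4) O(c=10)]
  19. access D: HIT, count now 3. Cache: [U(c=1) H(c=1) D(c=3) R(c=4) O(c=10)]
  20. access U: HIT, count now 2. Cache: [H(c=1) U(c=2) D(c=3) R(c=4) O(c=10)]
  21. access U: HIT, count now 3. Cache: [H(c=1) D(c=3) U(c=3) R(c=4) O(c=10)]
  22. access S: MISS, evict H(c=1). Cache: [S(c=1) D(c=3) U(c=3) R(c=4) O(c=10)]
Total: 16 hits, 6 misses, 1 evictions

Answer: MMHHHMHHHHHHMMHHHHHHHM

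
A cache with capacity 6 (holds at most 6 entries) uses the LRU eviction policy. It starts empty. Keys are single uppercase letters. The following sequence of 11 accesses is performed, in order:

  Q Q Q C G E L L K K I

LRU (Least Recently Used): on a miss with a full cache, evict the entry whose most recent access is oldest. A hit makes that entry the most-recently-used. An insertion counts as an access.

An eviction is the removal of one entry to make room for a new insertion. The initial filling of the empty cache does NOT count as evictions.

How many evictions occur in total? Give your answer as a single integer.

Answer: 1

Derivation:
LRU simulation (capacity=6):
  1. access Q: MISS. Cache (LRU->MRU): [Q]
  2. access Q: HIT. Cache (LRU->MRU): [Q]
  3. access Q: HIT. Cache (LRU->MRU): [Q]
  4. access C: MISS. Cache (LRU->MRU): [Q C]
  5. access G: MISS. Cache (LRU->MRU): [Q C G]
  6. access E: MISS. Cache (LRU->MRU): [Q C G E]
  7. access L: MISS. Cache (LRU->MRU): [Q C G E L]
  8. access L: HIT. Cache (LRU->MRU): [Q C G E L]
  9. access K: MISS. Cache (LRU->MRU): [Q C G E L K]
  10. access K: HIT. Cache (LRU->MRU): [Q C G E L K]
  11. access I: MISS, evict Q. Cache (LRU->MRU): [C G E L K I]
Total: 4 hits, 7 misses, 1 evictions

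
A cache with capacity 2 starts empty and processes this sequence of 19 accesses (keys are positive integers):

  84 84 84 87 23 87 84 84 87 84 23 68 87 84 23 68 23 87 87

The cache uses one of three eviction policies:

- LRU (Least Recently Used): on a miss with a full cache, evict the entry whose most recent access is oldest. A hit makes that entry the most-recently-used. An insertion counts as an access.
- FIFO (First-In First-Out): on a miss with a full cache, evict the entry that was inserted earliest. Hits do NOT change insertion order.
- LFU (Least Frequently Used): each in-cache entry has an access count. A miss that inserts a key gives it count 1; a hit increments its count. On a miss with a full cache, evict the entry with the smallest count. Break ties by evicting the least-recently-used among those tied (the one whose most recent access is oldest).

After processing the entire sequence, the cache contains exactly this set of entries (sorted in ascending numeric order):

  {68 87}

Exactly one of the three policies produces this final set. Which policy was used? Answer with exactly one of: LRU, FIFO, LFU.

Answer: FIFO

Derivation:
Simulating under each policy and comparing final sets:
  LRU: final set = {23 87} -> differs
  FIFO: final set = {68 87} -> MATCHES target
  LFU: final set = {84 87} -> differs
Only FIFO produces the target set.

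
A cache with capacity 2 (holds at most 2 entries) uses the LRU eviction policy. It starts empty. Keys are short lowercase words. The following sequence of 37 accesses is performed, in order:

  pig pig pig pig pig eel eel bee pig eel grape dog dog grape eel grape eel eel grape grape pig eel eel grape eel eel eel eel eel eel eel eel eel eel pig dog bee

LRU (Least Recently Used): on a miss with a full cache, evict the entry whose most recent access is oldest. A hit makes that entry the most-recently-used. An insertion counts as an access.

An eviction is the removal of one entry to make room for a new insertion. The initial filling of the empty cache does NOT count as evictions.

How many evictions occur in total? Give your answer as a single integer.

LRU simulation (capacity=2):
  1. access pig: MISS. Cache (LRU->MRU): [pig]
  2. access pig: HIT. Cache (LRU->MRU): [pig]
  3. access pig: HIT. Cache (LRU->MRU): [pig]
  4. access pig: HIT. Cache (LRU->MRU): [pig]
  5. access pig: HIT. Cache (LRU->MRU): [pig]
  6. access eel: MISS. Cache (LRU->MRU): [pig eel]
  7. access eel: HIT. Cache (LRU->MRU): [pig eel]
  8. access bee: MISS, evict pig. Cache (LRU->MRU): [eel bee]
  9. access pig: MISS, evict eel. Cache (LRU->MRU): [bee pig]
  10. access eel: MISS, evict bee. Cache (LRU->MRU): [pig eel]
  11. access grape: MISS, evict pig. Cache (LRU->MRU): [eel grape]
  12. access dog: MISS, evict eel. Cache (LRU->MRU): [grape dog]
  13. access dog: HIT. Cache (LRU->MRU): [grape dog]
  14. access grape: HIT. Cache (LRU->MRU): [dog grape]
  15. access eel: MISS, evict dog. Cache (LRU->MRU): [grape eel]
  16. access grape: HIT. Cache (LRU->MRU): [eel grape]
  17. access eel: HIT. Cache (LRU->MRU): [grape eel]
  18. access eel: HIT. Cache (LRU->MRU): [grape eel]
  19. access grape: HIT. Cache (LRU->MRU): [eel grape]
  20. access grape: HIT. Cache (LRU->MRU): [eel grape]
  21. access pig: MISS, evict eel. Cache (LRU->MRU): [grape pig]
  22. access eel: MISS, evict grape. Cache (LRU->MRU): [pig eel]
  23. access eel: HIT. Cache (LRU->MRU): [pig eel]
  24. access grape: MISS, evict pig. Cache (LRU->MRU): [eel grape]
  25. access eel: HIT. Cache (LRU->MRU): [grape eel]
  26. access eel: HIT. Cache (LRU->MRU): [grape eel]
  27. access eel: HIT. Cache (LRU->MRU): [grape eel]
  28. access eel: HIT. Cache (LRU->MRU): [grape eel]
  29. access eel: HIT. Cache (LRU->MRU): [grape eel]
  30. access eel: HIT. Cache (LRU->MRU): [grape eel]
  31. access eel: HIT. Cache (LRU->MRU): [grape eel]
  32. access eel: HIT. Cache (LRU->MRU): [grape eel]
  33. access eel: HIT. Cache (LRU->MRU): [grape eel]
  34. access eel: HIT. Cache (LRU->MRU): [grape eel]
  35. access pig: MISS, evict grape. Cache (LRU->MRU): [eel pig]
  36. access dog: MISS, evict eel. Cache (LRU->MRU): [pig dog]
  37. access bee: MISS, evict pig. Cache (LRU->MRU): [dog bee]
Total: 23 hits, 14 misses, 12 evictions

Answer: 12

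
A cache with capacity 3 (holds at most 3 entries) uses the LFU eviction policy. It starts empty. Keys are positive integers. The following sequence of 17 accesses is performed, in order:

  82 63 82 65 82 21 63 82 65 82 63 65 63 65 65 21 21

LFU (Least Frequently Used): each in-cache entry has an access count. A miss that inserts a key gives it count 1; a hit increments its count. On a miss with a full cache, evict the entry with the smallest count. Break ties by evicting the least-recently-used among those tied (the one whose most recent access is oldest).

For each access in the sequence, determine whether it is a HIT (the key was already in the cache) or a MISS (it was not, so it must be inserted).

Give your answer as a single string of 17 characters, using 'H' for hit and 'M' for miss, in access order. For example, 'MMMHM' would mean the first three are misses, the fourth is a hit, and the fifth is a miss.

LFU simulation (capacity=3):
  1. access 82: MISS. Cache: [82(c=1)]
  2. access 63: MISS. Cache: [82(c=1) 63(c=1)]
  3. access 82: HIT, count now 2. Cache: [63(c=1) 82(c=2)]
  4. access 65: MISS. Cache: [63(c=1) 65(c=1) 82(c=2)]
  5. access 82: HIT, count now 3. Cache: [63(c=1) 65(c=1) 82(c=3)]
  6. access 21: MISS, evict 63(c=1). Cache: [65(c=1) 21(c=1) 82(c=3)]
  7. access 63: MISS, evict 65(c=1). Cache: [21(c=1) 63(c=1) 82(c=3)]
  8. access 82: HIT, count now 4. Cache: [21(c=1) 63(c=1) 82(c=4)]
  9. access 65: MISS, evict 21(c=1). Cache: [63(c=1) 65(c=1) 82(c=4)]
  10. access 82: HIT, count now 5. Cache: [63(c=1) 65(c=1) 82(c=5)]
  11. access 63: HIT, count now 2. Cache: [65(c=1) 63(c=2) 82(c=5)]
  12. access 65: HIT, count now 2. Cache: [63(c=2) 65(c=2) 82(c=5)]
  13. access 63: HIT, count now 3. Cache: [65(c=2) 63(c=3) 82(c=5)]
  14. access 65: HIT, count now 3. Cache: [63(c=3) 65(c=3) 82(c=5)]
  15. access 65: HIT, count now 4. Cache: [63(c=3) 65(c=4) 82(c=5)]
  16. access 21: MISS, evict 63(c=3). Cache: [21(c=1) 65(c=4) 82(c=5)]
  17. access 21: HIT, count now 2. Cache: [21(c=2) 65(c=4) 82(c=5)]
Total: 10 hits, 7 misses, 4 evictions

Answer: MMHMHMMHMHHHHHHMH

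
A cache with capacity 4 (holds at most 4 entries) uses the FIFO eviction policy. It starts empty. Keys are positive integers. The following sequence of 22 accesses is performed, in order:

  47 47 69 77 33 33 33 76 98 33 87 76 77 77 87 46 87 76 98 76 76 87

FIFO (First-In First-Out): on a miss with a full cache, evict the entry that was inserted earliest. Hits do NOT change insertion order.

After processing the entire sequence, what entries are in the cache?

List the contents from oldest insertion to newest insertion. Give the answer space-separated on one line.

Answer: 46 76 98 87

Derivation:
FIFO simulation (capacity=4):
  1. access 47: MISS. Cache (old->new): [47]
  2. access 47: HIT. Cache (old->new): [47]
  3. access 69: MISS. Cache (old->new): [47 69]
  4. access 77: MISS. Cache (old->new): [47 69 77]
  5. access 33: MISS. Cache (old->new): [47 69 77 33]
  6. access 33: HIT. Cache (old->new): [47 69 77 33]
  7. access 33: HIT. Cache (old->new): [47 69 77 33]
  8. access 76: MISS, evict 47. Cache (old->new): [69 77 33 76]
  9. access 98: MISS, evict 69. Cache (old->new): [77 33 76 98]
  10. access 33: HIT. Cache (old->new): [77 33 76 98]
  11. access 87: MISS, evict 77. Cache (old->new): [33 76 98 87]
  12. access 76: HIT. Cache (old->new): [33 76 98 87]
  13. access 77: MISS, evict 33. Cache (old->new): [76 98 87 77]
  14. access 77: HIT. Cache (old->new): [76 98 87 77]
  15. access 87: HIT. Cache (old->new): [76 98 87 77]
  16. access 46: MISS, evict 76. Cache (old->new): [98 87 77 46]
  17. access 87: HIT. Cache (old->new): [98 87 77 46]
  18. access 76: MISS, evict 98. Cache (old->new): [87 77 46 76]
  19. access 98: MISS, evict 87. Cache (old->new): [77 46 76 98]
  20. access 76: HIT. Cache (old->new): [77 46 76 98]
  21. access 76: HIT. Cache (old->new): [77 46 76 98]
  22. access 87: MISS, evict 77. Cache (old->new): [46 76 98 87]
Total: 10 hits, 12 misses, 8 evictions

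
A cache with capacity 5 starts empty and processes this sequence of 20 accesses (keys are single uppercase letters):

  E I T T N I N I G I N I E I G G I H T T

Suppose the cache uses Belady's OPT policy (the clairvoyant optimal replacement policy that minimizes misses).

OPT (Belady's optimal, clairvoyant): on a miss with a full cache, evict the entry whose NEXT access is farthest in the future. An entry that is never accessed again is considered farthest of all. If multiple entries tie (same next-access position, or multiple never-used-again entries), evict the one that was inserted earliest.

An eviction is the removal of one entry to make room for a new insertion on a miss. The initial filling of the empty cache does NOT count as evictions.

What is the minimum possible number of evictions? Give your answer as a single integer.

Answer: 1

Derivation:
OPT (Belady) simulation (capacity=5):
  1. access E: MISS. Cache: [E]
  2. access I: MISS. Cache: [E I]
  3. access T: MISS. Cache: [E I T]
  4. access T: HIT. Next use of T: step 19. Cache: [E I T]
  5. access N: MISS. Cache: [E I T N]
  6. access I: HIT. Next use of I: step 8. Cache: [E I T N]
  7. access N: HIT. Next use of N: step 11. Cache: [E I T N]
  8. access I: HIT. Next use of I: step 10. Cache: [E I T N]
  9. access G: MISS. Cache: [E I T N G]
  10. access I: HIT. Next use of I: step 12. Cache: [E I T N G]
  11. access N: HIT. Next use of N: never. Cache: [E I T N G]
  12. access I: HIT. Next use of I: step 14. Cache: [E I T N G]
  13. access E: HIT. Next use of E: never. Cache: [E I T N G]
  14. access I: HIT. Next use of I: step 17. Cache: [E I T N G]
  15. access G: HIT. Next use of G: step 16. Cache: [E I T N G]
  16. access G: HIT. Next use of G: never. Cache: [E I T N G]
  17. access I: HIT. Next use of I: never. Cache: [E I T N G]
  18. access H: MISS, evict E (next use: never). Cache: [I T N G H]
  19. access T: HIT. Next use of T: step 20. Cache: [I T N G H]
  20. access T: HIT. Next use of T: never. Cache: [I T N G H]
Total: 14 hits, 6 misses, 1 evictions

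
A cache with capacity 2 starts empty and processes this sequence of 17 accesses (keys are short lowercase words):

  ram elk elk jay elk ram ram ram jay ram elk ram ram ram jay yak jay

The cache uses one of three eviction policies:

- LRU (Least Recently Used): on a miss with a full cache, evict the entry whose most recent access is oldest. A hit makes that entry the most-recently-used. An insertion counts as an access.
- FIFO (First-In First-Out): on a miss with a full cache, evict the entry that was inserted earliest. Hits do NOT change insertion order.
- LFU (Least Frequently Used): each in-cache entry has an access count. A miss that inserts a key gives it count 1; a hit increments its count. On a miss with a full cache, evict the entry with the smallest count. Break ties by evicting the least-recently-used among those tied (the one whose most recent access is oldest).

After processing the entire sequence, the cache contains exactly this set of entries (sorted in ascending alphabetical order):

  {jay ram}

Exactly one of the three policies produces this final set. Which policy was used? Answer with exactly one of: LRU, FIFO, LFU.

Simulating under each policy and comparing final sets:
  LRU: final set = {jay yak} -> differs
  FIFO: final set = {jay yak} -> differs
  LFU: final set = {jay ram} -> MATCHES target
Only LFU produces the target set.

Answer: LFU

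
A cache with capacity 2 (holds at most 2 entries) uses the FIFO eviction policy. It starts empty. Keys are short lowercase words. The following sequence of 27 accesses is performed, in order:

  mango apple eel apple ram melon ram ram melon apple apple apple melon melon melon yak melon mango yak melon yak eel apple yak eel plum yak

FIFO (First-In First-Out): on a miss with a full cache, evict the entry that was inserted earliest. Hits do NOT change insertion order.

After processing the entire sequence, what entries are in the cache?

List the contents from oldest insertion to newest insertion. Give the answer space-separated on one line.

Answer: plum yak

Derivation:
FIFO simulation (capacity=2):
  1. access mango: MISS. Cache (old->new): [mango]
  2. access apple: MISS. Cache (old->new): [mango apple]
  3. access eel: MISS, evict mango. Cache (old->new): [apple eel]
  4. access apple: HIT. Cache (old->new): [apple eel]
  5. access ram: MISS, evict apple. Cache (old->new): [eel ram]
  6. access melon: MISS, evict eel. Cache (old->new): [ram melon]
  7. access ram: HIT. Cache (old->new): [ram melon]
  8. access ram: HIT. Cache (old->new): [ram melon]
  9. access melon: HIT. Cache (old->new): [ram melon]
  10. access apple: MISS, evict ram. Cache (old->new): [melon apple]
  11. access apple: HIT. Cache (old->new): [melon apple]
  12. access apple: HIT. Cache (old->new): [melon apple]
  13. access melon: HIT. Cache (old->new): [melon apple]
  14. access melon: HIT. Cache (old->new): [melon apple]
  15. access melon: HIT. Cache (old->new): [melon apple]
  16. access yak: MISS, evict melon. Cache (old->new): [apple yak]
  17. access melon: MISS, evict apple. Cache (old->new): [yak melon]
  18. access mango: MISS, evict yak. Cache (old->new): [melon mango]
  19. access yak: MISS, evict melon. Cache (old->new): [mango yak]
  20. access melon: MISS, evict mango. Cache (old->new): [yak melon]
  21. access yak: HIT. Cache (old->new): [yak melon]
  22. access eel: MISS, evict yak. Cache (old->new): [melon eel]
  23. access apple: MISS, evict melon. Cache (old->new): [eel apple]
  24. access yak: MISS, evict eel. Cache (old->new): [apple yak]
  25. access eel: MISS, evict apple. Cache (old->new): [yak eel]
  26. access plum: MISS, evict yak. Cache (old->new): [eel plum]
  27. access yak: MISS, evict eel. Cache (old->new): [plum yak]
Total: 10 hits, 17 misses, 15 evictions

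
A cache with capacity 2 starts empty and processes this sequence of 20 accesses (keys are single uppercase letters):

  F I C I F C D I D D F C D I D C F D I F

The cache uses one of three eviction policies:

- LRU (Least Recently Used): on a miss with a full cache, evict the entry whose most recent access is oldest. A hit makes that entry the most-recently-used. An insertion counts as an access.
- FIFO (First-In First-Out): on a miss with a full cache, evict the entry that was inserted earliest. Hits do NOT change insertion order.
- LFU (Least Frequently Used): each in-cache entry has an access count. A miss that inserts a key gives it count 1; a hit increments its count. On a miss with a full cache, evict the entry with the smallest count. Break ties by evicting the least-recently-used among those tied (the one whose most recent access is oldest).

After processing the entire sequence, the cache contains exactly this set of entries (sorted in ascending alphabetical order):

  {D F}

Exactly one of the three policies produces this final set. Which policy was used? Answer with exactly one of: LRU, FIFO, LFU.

Simulating under each policy and comparing final sets:
  LRU: final set = {F I} -> differs
  FIFO: final set = {F I} -> differs
  LFU: final set = {D F} -> MATCHES target
Only LFU produces the target set.

Answer: LFU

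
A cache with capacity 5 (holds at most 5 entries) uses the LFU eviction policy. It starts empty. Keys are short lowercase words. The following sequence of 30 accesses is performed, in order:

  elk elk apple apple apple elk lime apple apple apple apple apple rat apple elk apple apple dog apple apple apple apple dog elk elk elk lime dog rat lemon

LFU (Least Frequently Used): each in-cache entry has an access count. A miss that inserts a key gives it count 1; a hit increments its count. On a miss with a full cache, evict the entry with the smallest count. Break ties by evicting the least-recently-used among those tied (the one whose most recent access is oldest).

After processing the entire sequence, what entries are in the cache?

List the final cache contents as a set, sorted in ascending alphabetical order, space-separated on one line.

Answer: apple dog elk lemon rat

Derivation:
LFU simulation (capacity=5):
  1. access elk: MISS. Cache: [elk(c=1)]
  2. access elk: HIT, count now 2. Cache: [elk(c=2)]
  3. access apple: MISS. Cache: [apple(c=1) elk(c=2)]
  4. access apple: HIT, count now 2. Cache: [elk(c=2) apple(c=2)]
  5. access apple: HIT, count now 3. Cache: [elk(c=2) apple(c=3)]
  6. access elk: HIT, count now 3. Cache: [apple(c=3) elk(c=3)]
  7. access lime: MISS. Cache: [lime(c=1) apple(c=3) elk(c=3)]
  8. access apple: HIT, count now 4. Cache: [lime(c=1) elk(c=3) apple(c=4)]
  9. access apple: HIT, count now 5. Cache: [lime(c=1) elk(c=3) apple(c=5)]
  10. access apple: HIT, count now 6. Cache: [lime(c=1) elk(c=3) apple(c=6)]
  11. access apple: HIT, count now 7. Cache: [lime(c=1) elk(c=3) apple(c=7)]
  12. access apple: HIT, count now 8. Cache: [lime(c=1) elk(c=3) apple(c=8)]
  13. access rat: MISS. Cache: [lime(c=1) rat(c=1) elk(c=3) apple(c=8)]
  14. access apple: HIT, count now 9. Cache: [lime(c=1) rat(c=1) elk(c=3) apple(c=9)]
  15. access elk: HIT, count now 4. Cache: [lime(c=1) rat(c=1) elk(c=4) apple(c=9)]
  16. access apple: HIT, count now 10. Cache: [lime(c=1) rat(c=1) elk(c=4) apple(c=10)]
  17. access apple: HIT, count now 11. Cache: [lime(c=1) rat(c=1) elk(c=4) apple(c=11)]
  18. access dog: MISS. Cache: [lime(c=1) rat(c=1) dog(c=1) elk(c=4) apple(c=11)]
  19. access apple: HIT, count now 12. Cache: [lime(c=1) rat(c=1) dog(c=1) elk(c=4) apple(c=12)]
  20. access apple: HIT, count now 13. Cache: [lime(c=1) rat(c=1) dog(c=1) elk(c=4) apple(c=13)]
  21. access apple: HIT, count now 14. Cache: [lime(c=1) rat(c=1) dog(c=1) elk(c=4) apple(c=14)]
  22. access apple: HIT, count now 15. Cache: [lime(c=1) rat(c=1) dog(c=1) elk(c=4) apple(c=15)]
  23. access dog: HIT, count now 2. Cache: [lime(c=1) rat(c=1) dog(c=2) elk(c=4) apple(c=15)]
  24. access elk: HIT, count now 5. Cache: [lime(c=1) rat(c=1) dog(c=2) elk(c=5) apple(c=15)]
  25. access elk: HIT, count now 6. Cache: [lime(c=1) rat(c=1) dog(c=2) elk(c=6) apple(c=15)]
  26. access elk: HIT, count now 7. Cache: [lime(c=1) rat(c=1) dog(c=2) elk(c=7) apple(c=15)]
  27. access lime: HIT, count now 2. Cache: [rat(c=1) dog(c=2) lime(c=2) elk(c=7) apple(c=15)]
  28. access dog: HIT, count now 3. Cache: [rat(c=1) lime(c=2) dog(c=3) elk(c=7) apple(c=15)]
  29. access rat: HIT, count now 2. Cache: [lime(c=2) rat(c=2) dog(c=3) elk(c=7) apple(c=15)]
  30. access lemon: MISS, evict lime(c=2). Cache: [lemon(c=1) rat(c=2) dog(c=3) elk(c=7) apple(c=15)]
Total: 24 hits, 6 misses, 1 evictions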